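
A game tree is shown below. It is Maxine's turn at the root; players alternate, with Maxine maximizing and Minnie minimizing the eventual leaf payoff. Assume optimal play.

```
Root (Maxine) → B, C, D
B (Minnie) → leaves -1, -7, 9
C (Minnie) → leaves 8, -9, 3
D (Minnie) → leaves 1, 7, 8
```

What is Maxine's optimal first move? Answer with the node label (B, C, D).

D

B (Minnie): min(-1, -7, 9) = -7
C (Minnie): min(8, -9, 3) = -9
D (Minnie): min(1, 7, 8) = 1
Root (Maxine): max(-7, -9, 1) = 1
Maxine picks the child with the highest value: D (value 1).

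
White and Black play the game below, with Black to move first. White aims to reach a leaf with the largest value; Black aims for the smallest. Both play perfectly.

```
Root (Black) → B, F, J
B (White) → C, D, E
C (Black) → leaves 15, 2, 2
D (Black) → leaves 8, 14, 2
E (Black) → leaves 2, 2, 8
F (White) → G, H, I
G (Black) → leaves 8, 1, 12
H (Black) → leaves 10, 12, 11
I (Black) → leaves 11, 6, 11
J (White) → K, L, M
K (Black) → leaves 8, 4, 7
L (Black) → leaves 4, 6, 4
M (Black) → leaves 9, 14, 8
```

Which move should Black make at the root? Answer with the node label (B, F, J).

C (Black): min(15, 2, 2) = 2
D (Black): min(8, 14, 2) = 2
E (Black): min(2, 2, 8) = 2
B (White): max(2, 2, 2) = 2
G (Black): min(8, 1, 12) = 1
H (Black): min(10, 12, 11) = 10
I (Black): min(11, 6, 11) = 6
F (White): max(1, 10, 6) = 10
K (Black): min(8, 4, 7) = 4
L (Black): min(4, 6, 4) = 4
M (Black): min(9, 14, 8) = 8
J (White): max(4, 4, 8) = 8
Root (Black): min(2, 10, 8) = 2
Black picks the child with the lowest value: B (value 2).

B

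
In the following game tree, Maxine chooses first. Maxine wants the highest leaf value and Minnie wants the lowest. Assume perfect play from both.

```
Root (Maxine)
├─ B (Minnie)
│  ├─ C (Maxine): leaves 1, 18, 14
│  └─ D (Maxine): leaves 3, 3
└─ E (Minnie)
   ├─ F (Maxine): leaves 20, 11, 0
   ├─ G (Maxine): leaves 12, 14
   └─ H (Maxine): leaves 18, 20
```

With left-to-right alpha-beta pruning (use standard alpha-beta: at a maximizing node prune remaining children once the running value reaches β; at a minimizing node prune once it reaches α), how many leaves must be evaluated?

C [α=-∞,β=+∞]: v=18
D [α=-∞,β=18]: v=3
B [α=-∞,β=+∞]: v=3
F [α=3,β=+∞]: v=20
G [α=3,β=20]: v=14
H [α=3,β=14]: v=18 after child 1 ≥ β → β-cutoff, skip 1
E [α=3,β=+∞]: v=14
Root [α=-∞,β=+∞]: v=14
Leaves evaluated: 11 of 12.

11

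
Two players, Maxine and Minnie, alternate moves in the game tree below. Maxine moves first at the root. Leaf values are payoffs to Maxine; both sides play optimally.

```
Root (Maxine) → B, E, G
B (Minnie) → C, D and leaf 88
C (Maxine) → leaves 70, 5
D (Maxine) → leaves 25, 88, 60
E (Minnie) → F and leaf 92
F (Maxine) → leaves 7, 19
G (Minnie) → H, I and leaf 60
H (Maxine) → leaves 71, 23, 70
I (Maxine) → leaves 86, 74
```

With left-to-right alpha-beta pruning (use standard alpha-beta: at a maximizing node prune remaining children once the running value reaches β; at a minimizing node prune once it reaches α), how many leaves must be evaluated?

C [α=-∞,β=+∞]: v=70
D [α=-∞,β=70]: v=88 after child 2 ≥ β → β-cutoff, skip 1
B [α=-∞,β=+∞]: v=70
F [α=70,β=+∞]: v=19
E [α=70,β=+∞]: v=19 after child 1 ≤ α → α-cutoff, skip 1
H [α=70,β=+∞]: v=71
I [α=70,β=71]: v=86 after child 1 ≥ β → β-cutoff, skip 1
G [α=70,β=+∞]: v=60
Root [α=-∞,β=+∞]: v=70
Leaves evaluated: 12 of 15.

12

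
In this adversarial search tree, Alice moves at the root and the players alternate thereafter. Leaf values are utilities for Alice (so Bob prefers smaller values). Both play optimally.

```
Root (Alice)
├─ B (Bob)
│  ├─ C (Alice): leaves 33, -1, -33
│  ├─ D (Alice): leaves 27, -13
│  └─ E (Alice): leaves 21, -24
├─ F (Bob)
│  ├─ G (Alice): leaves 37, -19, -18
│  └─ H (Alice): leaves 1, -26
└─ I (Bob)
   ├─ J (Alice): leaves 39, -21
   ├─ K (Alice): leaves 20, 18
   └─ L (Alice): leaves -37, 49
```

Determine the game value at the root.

C (Alice): max(33, -1, -33) = 33
D (Alice): max(27, -13) = 27
E (Alice): max(21, -24) = 21
B (Bob): min(33, 27, 21) = 21
G (Alice): max(37, -19, -18) = 37
H (Alice): max(1, -26) = 1
F (Bob): min(37, 1) = 1
J (Alice): max(39, -21) = 39
K (Alice): max(20, 18) = 20
L (Alice): max(-37, 49) = 49
I (Bob): min(39, 20, 49) = 20
Root (Alice): max(21, 1, 20) = 21

21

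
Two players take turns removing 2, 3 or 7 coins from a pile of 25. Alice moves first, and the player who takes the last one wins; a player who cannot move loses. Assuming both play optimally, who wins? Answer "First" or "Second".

Compute winning (W) and losing (L) positions by backward induction:
i:   0  1  2  3  4  5  6  7  8  9 10 11 12 13 14 15 16 17 18 19 20 21 22 23 24 25
     L  L  W  W  W  L  L  W  W  W  L  L  W  W  W  L  L  W  W  W  L  L  W  W  W  L
Position 25 is L, so the second player wins.

Second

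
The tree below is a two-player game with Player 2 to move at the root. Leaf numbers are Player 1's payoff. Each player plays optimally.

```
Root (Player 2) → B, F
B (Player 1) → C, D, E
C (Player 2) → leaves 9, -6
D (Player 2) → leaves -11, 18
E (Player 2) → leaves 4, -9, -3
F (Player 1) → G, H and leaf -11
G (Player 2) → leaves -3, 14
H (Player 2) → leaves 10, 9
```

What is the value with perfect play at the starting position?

C (Player 2): min(9, -6) = -6
D (Player 2): min(-11, 18) = -11
E (Player 2): min(4, -9, -3) = -9
B (Player 1): max(-6, -11, -9) = -6
G (Player 2): min(-3, 14) = -3
H (Player 2): min(10, 9) = 9
F (Player 1): max(-3, 9, -11) = 9
Root (Player 2): min(-6, 9) = -6

-6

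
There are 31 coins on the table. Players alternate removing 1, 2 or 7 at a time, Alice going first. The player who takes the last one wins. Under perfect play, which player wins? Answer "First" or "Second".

First

i:   0  1  2  3  4  5  6  7  8  9 10 11 12 13 14 15 16 17 18 19 20 21 22 23 24 25 26 27 28 29 30 31
     L  W  W  L  W  W  L  W  W  L  W  W  L  W  W  L  W  W  L  W  W  L  W  W  L  W  W  L  W  W  L  W
Position 31 is W, so the first player wins.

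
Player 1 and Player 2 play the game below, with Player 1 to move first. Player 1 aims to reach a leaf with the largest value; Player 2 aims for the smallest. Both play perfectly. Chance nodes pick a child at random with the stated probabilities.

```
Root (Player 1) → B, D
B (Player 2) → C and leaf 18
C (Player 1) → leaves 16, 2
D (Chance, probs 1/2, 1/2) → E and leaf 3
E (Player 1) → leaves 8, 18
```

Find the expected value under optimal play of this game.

16

C (Player 1): max(16, 2) = 16
B (Player 2): min(16, 18) = 16
E (Player 1): max(8, 18) = 18
D (Chance): 1/2·18 + 1/2·3 = 10.5
Root (Player 1): max(16, 10.5) = 16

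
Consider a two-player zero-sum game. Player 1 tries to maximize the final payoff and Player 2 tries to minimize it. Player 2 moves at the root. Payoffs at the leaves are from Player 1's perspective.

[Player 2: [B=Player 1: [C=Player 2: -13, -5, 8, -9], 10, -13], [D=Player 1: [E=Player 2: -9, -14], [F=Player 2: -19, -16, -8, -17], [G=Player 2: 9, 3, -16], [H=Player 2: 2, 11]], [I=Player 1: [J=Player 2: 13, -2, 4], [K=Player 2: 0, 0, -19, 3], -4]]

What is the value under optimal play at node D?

2

E: min(-9, -14) = -14
F: min(-19, -16, -8, -17) = -19
G: min(9, 3, -16) = -16
H: min(2, 11) = 2
D: max(-14, -19, -16, 2) = 2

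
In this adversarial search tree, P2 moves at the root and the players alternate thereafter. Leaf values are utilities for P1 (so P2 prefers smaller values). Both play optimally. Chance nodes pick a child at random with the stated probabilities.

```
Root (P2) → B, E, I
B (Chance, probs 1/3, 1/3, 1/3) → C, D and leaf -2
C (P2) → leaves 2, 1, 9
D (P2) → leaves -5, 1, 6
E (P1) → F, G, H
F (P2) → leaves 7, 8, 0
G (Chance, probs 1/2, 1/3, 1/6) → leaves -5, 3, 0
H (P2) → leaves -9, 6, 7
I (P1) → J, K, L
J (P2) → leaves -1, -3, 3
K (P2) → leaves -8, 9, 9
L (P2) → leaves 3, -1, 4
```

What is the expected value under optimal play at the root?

C (P2): min(2, 1, 9) = 1
D (P2): min(-5, 1, 6) = -5
B (Chance): 1/3·1 + 1/3·-5 + 1/3·-2 = -2
F (P2): min(7, 8, 0) = 0
G (Chance): 1/2·-5 + 1/3·3 + 1/6·0 = -1.5
H (P2): min(-9, 6, 7) = -9
E (P1): max(0, -1.5, -9) = 0
J (P2): min(-1, -3, 3) = -3
K (P2): min(-8, 9, 9) = -8
L (P2): min(3, -1, 4) = -1
I (P1): max(-3, -8, -1) = -1
Root (P2): min(-2, 0, -1) = -2

-2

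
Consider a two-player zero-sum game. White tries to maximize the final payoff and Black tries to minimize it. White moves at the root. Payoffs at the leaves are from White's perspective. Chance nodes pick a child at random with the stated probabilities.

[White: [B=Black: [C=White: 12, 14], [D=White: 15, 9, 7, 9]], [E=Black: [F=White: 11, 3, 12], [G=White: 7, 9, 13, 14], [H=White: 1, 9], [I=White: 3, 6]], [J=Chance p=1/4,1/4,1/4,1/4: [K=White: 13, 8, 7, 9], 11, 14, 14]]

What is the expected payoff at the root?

14

C (White): max(12, 14) = 14
D (White): max(15, 9, 7, 9) = 15
B (Black): min(14, 15) = 14
F (White): max(11, 3, 12) = 12
G (White): max(7, 9, 13, 14) = 14
H (White): max(1, 9) = 9
I (White): max(3, 6) = 6
E (Black): min(12, 14, 9, 6) = 6
K (White): max(13, 8, 7, 9) = 13
J (Chance): 1/4·13 + 1/4·11 + 1/4·14 + 1/4·14 = 13
Root (White): max(14, 6, 13) = 14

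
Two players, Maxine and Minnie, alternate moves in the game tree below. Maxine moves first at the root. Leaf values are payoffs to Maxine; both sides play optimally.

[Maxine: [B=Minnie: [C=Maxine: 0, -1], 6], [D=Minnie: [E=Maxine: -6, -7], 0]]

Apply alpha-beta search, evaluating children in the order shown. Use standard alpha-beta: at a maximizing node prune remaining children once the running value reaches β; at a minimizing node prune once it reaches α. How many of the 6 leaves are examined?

C [α=-∞,β=+∞]: v=0
B [α=-∞,β=+∞]: v=0
E [α=0,β=+∞]: v=-6
D [α=0,β=+∞]: v=-6 after child 1 ≤ α → α-cutoff, skip 1
Root [α=-∞,β=+∞]: v=0
Leaves evaluated: 5 of 6.

5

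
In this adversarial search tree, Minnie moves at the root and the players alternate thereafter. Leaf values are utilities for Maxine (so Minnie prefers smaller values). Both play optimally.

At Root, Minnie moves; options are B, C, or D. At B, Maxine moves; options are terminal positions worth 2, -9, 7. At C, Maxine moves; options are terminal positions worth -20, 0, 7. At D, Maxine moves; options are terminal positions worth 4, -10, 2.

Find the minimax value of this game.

4

B (Maxine): max(2, -9, 7) = 7
C (Maxine): max(-20, 0, 7) = 7
D (Maxine): max(4, -10, 2) = 4
Root (Minnie): min(7, 7, 4) = 4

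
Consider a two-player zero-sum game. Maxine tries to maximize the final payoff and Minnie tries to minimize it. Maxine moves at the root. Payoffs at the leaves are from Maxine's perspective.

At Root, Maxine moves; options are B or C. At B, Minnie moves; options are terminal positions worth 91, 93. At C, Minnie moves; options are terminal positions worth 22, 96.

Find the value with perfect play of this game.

B (Minnie): min(91, 93) = 91
C (Minnie): min(22, 96) = 22
Root (Maxine): max(91, 22) = 91

91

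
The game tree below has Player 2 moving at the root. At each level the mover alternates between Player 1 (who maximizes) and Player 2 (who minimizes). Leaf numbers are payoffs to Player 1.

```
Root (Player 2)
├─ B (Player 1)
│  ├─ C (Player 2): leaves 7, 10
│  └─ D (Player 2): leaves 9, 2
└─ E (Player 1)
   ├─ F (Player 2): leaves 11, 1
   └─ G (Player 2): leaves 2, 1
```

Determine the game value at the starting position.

C (Player 2): min(7, 10) = 7
D (Player 2): min(9, 2) = 2
B (Player 1): max(7, 2) = 7
F (Player 2): min(11, 1) = 1
G (Player 2): min(2, 1) = 1
E (Player 1): max(1, 1) = 1
Root (Player 2): min(7, 1) = 1

1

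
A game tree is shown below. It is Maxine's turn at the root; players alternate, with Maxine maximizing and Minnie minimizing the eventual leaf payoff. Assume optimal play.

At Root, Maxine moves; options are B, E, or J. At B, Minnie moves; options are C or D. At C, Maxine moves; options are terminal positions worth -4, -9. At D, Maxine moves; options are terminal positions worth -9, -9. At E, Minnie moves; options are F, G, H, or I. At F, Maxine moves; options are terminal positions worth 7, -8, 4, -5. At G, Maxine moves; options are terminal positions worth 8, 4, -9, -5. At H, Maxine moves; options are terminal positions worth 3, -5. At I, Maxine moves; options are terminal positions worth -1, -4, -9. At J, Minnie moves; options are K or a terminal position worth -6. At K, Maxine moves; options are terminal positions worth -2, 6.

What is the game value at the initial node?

-1

C (Maxine): max(-4, -9) = -4
D (Maxine): max(-9, -9) = -9
B (Minnie): min(-4, -9) = -9
F (Maxine): max(7, -8, 4, -5) = 7
G (Maxine): max(8, 4, -9, -5) = 8
H (Maxine): max(3, -5) = 3
I (Maxine): max(-1, -4, -9) = -1
E (Minnie): min(7, 8, 3, -1) = -1
K (Maxine): max(-2, 6) = 6
J (Minnie): min(6, -6) = -6
Root (Maxine): max(-9, -1, -6) = -1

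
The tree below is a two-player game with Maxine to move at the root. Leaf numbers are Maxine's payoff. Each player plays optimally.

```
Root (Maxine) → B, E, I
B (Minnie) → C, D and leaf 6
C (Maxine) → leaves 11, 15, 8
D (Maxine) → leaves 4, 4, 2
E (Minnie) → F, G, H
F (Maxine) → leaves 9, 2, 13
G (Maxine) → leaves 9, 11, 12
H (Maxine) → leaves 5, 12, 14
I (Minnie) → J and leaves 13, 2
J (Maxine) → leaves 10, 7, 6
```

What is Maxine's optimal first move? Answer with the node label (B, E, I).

E

C (Maxine): max(11, 15, 8) = 15
D (Maxine): max(4, 4, 2) = 4
B (Minnie): min(15, 4, 6) = 4
F (Maxine): max(9, 2, 13) = 13
G (Maxine): max(9, 11, 12) = 12
H (Maxine): max(5, 12, 14) = 14
E (Minnie): min(13, 12, 14) = 12
J (Maxine): max(10, 7, 6) = 10
I (Minnie): min(10, 13, 2) = 2
Root (Maxine): max(4, 12, 2) = 12
Maxine picks the child with the highest value: E (value 12).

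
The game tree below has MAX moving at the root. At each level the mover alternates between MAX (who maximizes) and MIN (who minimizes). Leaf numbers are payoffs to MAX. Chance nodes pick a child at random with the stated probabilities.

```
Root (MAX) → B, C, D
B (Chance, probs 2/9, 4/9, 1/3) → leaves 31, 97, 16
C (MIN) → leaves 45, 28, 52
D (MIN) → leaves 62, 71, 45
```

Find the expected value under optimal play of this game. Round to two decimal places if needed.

55.33

B (Chance): 2/9·31 + 4/9·97 + 1/3·16 = 55.33
C (MIN): min(45, 28, 52) = 28
D (MIN): min(62, 71, 45) = 45
Root (MAX): max(55.33, 28, 45) = 55.33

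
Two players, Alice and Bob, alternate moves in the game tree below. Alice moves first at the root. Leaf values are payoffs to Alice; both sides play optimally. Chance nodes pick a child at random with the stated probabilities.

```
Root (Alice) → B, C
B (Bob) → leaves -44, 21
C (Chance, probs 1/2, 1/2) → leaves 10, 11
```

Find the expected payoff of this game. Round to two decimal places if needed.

B (Bob): min(-44, 21) = -44
C (Chance): 1/2·10 + 1/2·11 = 10.5
Root (Alice): max(-44, 10.5) = 10.5

10.5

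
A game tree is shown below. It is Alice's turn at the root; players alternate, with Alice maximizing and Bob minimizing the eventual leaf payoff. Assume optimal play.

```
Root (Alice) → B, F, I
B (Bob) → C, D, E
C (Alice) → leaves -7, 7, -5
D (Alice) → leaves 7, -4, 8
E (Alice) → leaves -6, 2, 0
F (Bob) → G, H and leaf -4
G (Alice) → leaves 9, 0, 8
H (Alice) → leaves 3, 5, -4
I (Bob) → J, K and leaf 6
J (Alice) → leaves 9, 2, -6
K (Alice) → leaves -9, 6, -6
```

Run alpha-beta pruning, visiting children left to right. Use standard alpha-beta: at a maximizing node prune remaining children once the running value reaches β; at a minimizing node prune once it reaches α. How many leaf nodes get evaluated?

C [α=-∞,β=+∞]: v=7
D [α=-∞,β=7]: v=7 after child 1 ≥ β → β-cutoff, skip 2
E [α=-∞,β=7]: v=2
B [α=-∞,β=+∞]: v=2
G [α=2,β=+∞]: v=9
H [α=2,β=9]: v=5
F [α=2,β=+∞]: v=-4
J [α=2,β=+∞]: v=9
K [α=2,β=9]: v=6
I [α=2,β=+∞]: v=6
Root [α=-∞,β=+∞]: v=6
Leaves evaluated: 21 of 23.

21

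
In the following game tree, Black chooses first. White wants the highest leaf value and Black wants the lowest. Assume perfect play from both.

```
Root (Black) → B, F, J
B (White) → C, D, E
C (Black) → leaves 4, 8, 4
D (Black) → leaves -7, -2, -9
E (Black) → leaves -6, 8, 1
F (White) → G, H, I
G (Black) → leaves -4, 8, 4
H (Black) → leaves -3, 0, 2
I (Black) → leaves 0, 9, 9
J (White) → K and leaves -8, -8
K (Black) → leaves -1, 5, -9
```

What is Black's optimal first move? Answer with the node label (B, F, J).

C (Black): min(4, 8, 4) = 4
D (Black): min(-7, -2, -9) = -9
E (Black): min(-6, 8, 1) = -6
B (White): max(4, -9, -6) = 4
G (Black): min(-4, 8, 4) = -4
H (Black): min(-3, 0, 2) = -3
I (Black): min(0, 9, 9) = 0
F (White): max(-4, -3, 0) = 0
K (Black): min(-1, 5, -9) = -9
J (White): max(-9, -8, -8) = -8
Root (Black): min(4, 0, -8) = -8
Black picks the child with the lowest value: J (value -8).

J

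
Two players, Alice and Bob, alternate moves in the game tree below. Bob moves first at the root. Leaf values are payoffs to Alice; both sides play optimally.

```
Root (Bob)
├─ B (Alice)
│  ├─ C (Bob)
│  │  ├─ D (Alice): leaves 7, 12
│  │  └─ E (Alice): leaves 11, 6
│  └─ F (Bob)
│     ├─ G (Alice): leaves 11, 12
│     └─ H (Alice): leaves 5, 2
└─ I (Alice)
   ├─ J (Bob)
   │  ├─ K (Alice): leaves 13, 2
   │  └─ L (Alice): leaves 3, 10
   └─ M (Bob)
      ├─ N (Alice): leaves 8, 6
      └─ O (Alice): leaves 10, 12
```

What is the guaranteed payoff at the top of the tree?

10

D (Alice): max(7, 12) = 12
E (Alice): max(11, 6) = 11
C (Bob): min(12, 11) = 11
G (Alice): max(11, 12) = 12
H (Alice): max(5, 2) = 5
F (Bob): min(12, 5) = 5
B (Alice): max(11, 5) = 11
K (Alice): max(13, 2) = 13
L (Alice): max(3, 10) = 10
J (Bob): min(13, 10) = 10
N (Alice): max(8, 6) = 8
O (Alice): max(10, 12) = 12
M (Bob): min(8, 12) = 8
I (Alice): max(10, 8) = 10
Root (Bob): min(11, 10) = 10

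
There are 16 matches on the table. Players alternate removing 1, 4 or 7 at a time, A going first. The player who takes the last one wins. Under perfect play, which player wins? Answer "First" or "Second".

W/L table (W = player to move can force a win):
i:   0  1  2  3  4  5  6  7  8  9 10 11 12 13 14 15 16
     L  W  L  W  W  L  W  W  L  W  L  W  W  L  W  W  L
Position 16 is L, so the second player wins.

Second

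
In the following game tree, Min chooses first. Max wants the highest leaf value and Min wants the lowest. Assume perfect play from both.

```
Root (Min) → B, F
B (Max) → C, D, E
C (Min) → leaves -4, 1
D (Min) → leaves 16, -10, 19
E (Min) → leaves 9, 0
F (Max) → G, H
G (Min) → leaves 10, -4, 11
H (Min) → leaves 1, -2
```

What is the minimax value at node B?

C: min(-4, 1) = -4
D: min(16, -10, 19) = -10
E: min(9, 0) = 0
B: max(-4, -10, 0) = 0

0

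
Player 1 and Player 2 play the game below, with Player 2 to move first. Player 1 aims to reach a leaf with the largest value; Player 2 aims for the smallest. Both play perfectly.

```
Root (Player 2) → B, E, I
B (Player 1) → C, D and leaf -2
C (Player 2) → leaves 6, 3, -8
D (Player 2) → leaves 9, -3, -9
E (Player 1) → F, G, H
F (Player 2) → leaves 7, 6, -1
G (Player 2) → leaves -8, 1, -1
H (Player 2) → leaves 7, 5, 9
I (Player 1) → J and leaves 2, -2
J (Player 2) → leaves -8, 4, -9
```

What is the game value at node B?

C: min(6, 3, -8) = -8
D: min(9, -3, -9) = -9
B: max(-8, -9, -2) = -2

-2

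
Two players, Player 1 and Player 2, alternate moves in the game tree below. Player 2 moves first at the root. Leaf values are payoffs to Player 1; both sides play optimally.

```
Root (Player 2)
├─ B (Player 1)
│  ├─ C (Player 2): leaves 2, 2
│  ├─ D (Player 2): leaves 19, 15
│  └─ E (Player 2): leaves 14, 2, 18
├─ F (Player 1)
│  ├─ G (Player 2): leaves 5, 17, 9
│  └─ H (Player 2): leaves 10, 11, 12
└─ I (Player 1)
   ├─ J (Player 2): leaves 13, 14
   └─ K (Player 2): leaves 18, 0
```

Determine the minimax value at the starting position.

10

C (Player 2): min(2, 2) = 2
D (Player 2): min(19, 15) = 15
E (Player 2): min(14, 2, 18) = 2
B (Player 1): max(2, 15, 2) = 15
G (Player 2): min(5, 17, 9) = 5
H (Player 2): min(10, 11, 12) = 10
F (Player 1): max(5, 10) = 10
J (Player 2): min(13, 14) = 13
K (Player 2): min(18, 0) = 0
I (Player 1): max(13, 0) = 13
Root (Player 2): min(15, 10, 13) = 10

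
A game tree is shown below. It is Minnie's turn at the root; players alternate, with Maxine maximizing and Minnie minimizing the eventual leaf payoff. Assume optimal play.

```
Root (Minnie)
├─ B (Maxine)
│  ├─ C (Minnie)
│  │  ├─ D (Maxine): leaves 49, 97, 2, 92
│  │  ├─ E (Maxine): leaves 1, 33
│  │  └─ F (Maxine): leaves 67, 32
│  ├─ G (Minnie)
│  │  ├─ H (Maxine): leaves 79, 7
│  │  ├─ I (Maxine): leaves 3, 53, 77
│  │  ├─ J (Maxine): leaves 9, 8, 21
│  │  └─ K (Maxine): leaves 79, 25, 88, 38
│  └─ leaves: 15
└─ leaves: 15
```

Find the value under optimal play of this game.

D (Maxine): max(49, 97, 2, 92) = 97
E (Maxine): max(1, 33) = 33
F (Maxine): max(67, 32) = 67
C (Minnie): min(97, 33, 67) = 33
H (Maxine): max(79, 7) = 79
I (Maxine): max(3, 53, 77) = 77
J (Maxine): max(9, 8, 21) = 21
K (Maxine): max(79, 25, 88, 38) = 88
G (Minnie): min(79, 77, 21, 88) = 21
B (Maxine): max(33, 21, 15) = 33
Root (Minnie): min(33, 15) = 15

15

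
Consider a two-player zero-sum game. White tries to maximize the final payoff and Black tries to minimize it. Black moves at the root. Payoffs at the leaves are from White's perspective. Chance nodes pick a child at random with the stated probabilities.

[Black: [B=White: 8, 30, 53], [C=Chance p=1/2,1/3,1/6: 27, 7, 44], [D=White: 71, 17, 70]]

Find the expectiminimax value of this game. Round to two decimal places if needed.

23.17

B (White): max(8, 30, 53) = 53
C (Chance): 1/2·27 + 1/3·7 + 1/6·44 = 23.17
D (White): max(71, 17, 70) = 71
Root (Black): min(53, 23.17, 71) = 23.17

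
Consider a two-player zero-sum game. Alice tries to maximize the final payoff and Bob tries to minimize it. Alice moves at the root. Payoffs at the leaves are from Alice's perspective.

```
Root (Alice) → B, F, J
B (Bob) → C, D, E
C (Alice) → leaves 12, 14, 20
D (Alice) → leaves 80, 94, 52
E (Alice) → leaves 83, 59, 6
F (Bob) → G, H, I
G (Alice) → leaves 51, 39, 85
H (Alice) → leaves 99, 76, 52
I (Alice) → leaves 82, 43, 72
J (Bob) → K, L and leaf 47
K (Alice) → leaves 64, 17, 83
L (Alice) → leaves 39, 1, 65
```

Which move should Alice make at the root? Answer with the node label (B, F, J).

F

C (Alice): max(12, 14, 20) = 20
D (Alice): max(80, 94, 52) = 94
E (Alice): max(83, 59, 6) = 83
B (Bob): min(20, 94, 83) = 20
G (Alice): max(51, 39, 85) = 85
H (Alice): max(99, 76, 52) = 99
I (Alice): max(82, 43, 72) = 82
F (Bob): min(85, 99, 82) = 82
K (Alice): max(64, 17, 83) = 83
L (Alice): max(39, 1, 65) = 65
J (Bob): min(83, 65, 47) = 47
Root (Alice): max(20, 82, 47) = 82
Alice picks the child with the highest value: F (value 82).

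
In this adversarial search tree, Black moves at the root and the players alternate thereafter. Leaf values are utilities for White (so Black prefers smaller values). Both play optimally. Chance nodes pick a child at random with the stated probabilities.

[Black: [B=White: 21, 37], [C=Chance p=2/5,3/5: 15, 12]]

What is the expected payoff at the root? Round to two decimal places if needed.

13.2

B (White): max(21, 37) = 37
C (Chance): 2/5·15 + 3/5·12 = 13.2
Root (Black): min(37, 13.2) = 13.2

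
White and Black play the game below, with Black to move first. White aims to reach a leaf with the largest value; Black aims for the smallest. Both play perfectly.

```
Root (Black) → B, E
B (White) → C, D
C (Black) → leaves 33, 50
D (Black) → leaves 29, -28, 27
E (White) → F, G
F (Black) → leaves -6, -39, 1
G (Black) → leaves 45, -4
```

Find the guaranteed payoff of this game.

-4

C (Black): min(33, 50) = 33
D (Black): min(29, -28, 27) = -28
B (White): max(33, -28) = 33
F (Black): min(-6, -39, 1) = -39
G (Black): min(45, -4) = -4
E (White): max(-39, -4) = -4
Root (Black): min(33, -4) = -4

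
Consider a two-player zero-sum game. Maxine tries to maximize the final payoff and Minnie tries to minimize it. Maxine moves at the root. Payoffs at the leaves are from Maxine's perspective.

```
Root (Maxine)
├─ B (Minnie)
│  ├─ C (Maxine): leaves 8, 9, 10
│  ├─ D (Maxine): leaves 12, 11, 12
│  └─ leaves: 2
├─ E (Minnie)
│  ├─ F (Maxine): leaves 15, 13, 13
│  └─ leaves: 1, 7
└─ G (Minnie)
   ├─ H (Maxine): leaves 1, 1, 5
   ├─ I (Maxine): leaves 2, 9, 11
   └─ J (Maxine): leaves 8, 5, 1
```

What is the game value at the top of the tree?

C (Maxine): max(8, 9, 10) = 10
D (Maxine): max(12, 11, 12) = 12
B (Minnie): min(10, 12, 2) = 2
F (Maxine): max(15, 13, 13) = 15
E (Minnie): min(15, 1, 7) = 1
H (Maxine): max(1, 1, 5) = 5
I (Maxine): max(2, 9, 11) = 11
J (Maxine): max(8, 5, 1) = 8
G (Minnie): min(5, 11, 8) = 5
Root (Maxine): max(2, 1, 5) = 5

5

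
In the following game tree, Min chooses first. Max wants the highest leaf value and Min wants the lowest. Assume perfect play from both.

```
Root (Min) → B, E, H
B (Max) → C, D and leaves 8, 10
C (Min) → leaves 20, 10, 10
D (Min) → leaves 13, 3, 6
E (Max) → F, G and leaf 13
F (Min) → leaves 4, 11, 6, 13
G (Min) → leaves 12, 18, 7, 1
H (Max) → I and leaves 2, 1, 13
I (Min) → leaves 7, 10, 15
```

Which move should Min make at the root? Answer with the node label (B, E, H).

C (Min): min(20, 10, 10) = 10
D (Min): min(13, 3, 6) = 3
B (Max): max(10, 3, 8, 10) = 10
F (Min): min(4, 11, 6, 13) = 4
G (Min): min(12, 18, 7, 1) = 1
E (Max): max(4, 1, 13) = 13
I (Min): min(7, 10, 15) = 7
H (Max): max(7, 2, 1, 13) = 13
Root (Min): min(10, 13, 13) = 10
Min picks the child with the lowest value: B (value 10).

B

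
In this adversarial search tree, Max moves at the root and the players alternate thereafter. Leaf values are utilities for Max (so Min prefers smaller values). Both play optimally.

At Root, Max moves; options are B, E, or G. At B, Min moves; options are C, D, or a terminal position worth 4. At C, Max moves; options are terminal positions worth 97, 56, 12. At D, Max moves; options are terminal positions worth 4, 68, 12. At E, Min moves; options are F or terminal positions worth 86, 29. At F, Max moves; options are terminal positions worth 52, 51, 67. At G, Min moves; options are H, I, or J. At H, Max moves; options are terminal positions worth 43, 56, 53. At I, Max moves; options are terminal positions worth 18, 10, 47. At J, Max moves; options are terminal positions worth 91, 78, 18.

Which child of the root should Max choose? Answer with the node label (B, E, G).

G

C (Max): max(97, 56, 12) = 97
D (Max): max(4, 68, 12) = 68
B (Min): min(97, 68, 4) = 4
F (Max): max(52, 51, 67) = 67
E (Min): min(67, 86, 29) = 29
H (Max): max(43, 56, 53) = 56
I (Max): max(18, 10, 47) = 47
J (Max): max(91, 78, 18) = 91
G (Min): min(56, 47, 91) = 47
Root (Max): max(4, 29, 47) = 47
Max picks the child with the highest value: G (value 47).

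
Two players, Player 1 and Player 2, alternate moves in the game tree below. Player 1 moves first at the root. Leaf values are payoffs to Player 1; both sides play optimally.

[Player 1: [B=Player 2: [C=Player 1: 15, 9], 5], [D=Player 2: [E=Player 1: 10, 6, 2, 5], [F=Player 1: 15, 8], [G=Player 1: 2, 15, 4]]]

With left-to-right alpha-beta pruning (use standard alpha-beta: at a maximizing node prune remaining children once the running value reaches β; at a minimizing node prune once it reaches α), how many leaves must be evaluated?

10

C [α=-∞,β=+∞]: v=15
B [α=-∞,β=+∞]: v=5
E [α=5,β=+∞]: v=10
F [α=5,β=10]: v=15 after child 1 ≥ β → β-cutoff, skip 1
G [α=5,β=10]: v=15 after child 2 ≥ β → β-cutoff, skip 1
D [α=5,β=+∞]: v=10
Root [α=-∞,β=+∞]: v=10
Leaves evaluated: 10 of 12.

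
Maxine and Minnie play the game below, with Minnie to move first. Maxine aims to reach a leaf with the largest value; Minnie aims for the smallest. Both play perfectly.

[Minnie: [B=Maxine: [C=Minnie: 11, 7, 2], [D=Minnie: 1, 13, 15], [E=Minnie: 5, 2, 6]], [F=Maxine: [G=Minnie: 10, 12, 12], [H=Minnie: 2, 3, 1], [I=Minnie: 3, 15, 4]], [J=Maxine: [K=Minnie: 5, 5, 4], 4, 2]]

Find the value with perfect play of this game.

C (Minnie): min(11, 7, 2) = 2
D (Minnie): min(1, 13, 15) = 1
E (Minnie): min(5, 2, 6) = 2
B (Maxine): max(2, 1, 2) = 2
G (Minnie): min(10, 12, 12) = 10
H (Minnie): min(2, 3, 1) = 1
I (Minnie): min(3, 15, 4) = 3
F (Maxine): max(10, 1, 3) = 10
K (Minnie): min(5, 5, 4) = 4
J (Maxine): max(4, 4, 2) = 4
Root (Minnie): min(2, 10, 4) = 2

2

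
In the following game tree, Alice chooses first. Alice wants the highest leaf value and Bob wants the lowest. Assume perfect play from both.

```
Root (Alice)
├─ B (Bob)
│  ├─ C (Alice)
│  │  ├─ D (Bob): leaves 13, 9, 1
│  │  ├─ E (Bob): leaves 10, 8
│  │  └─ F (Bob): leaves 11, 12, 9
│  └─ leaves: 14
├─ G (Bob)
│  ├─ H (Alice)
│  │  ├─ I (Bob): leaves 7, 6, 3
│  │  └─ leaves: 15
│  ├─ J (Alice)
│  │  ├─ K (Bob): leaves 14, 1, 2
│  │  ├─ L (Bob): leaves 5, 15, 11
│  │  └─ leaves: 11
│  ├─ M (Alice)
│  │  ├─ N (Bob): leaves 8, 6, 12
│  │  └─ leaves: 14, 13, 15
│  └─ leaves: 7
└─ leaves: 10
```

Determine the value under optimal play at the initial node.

D (Bob): min(13, 9, 1) = 1
E (Bob): min(10, 8) = 8
F (Bob): min(11, 12, 9) = 9
C (Alice): max(1, 8, 9) = 9
B (Bob): min(9, 14) = 9
I (Bob): min(7, 6, 3) = 3
H (Alice): max(3, 15) = 15
K (Bob): min(14, 1, 2) = 1
L (Bob): min(5, 15, 11) = 5
J (Alice): max(1, 5, 11) = 11
N (Bob): min(8, 6, 12) = 6
M (Alice): max(6, 14, 13, 15) = 15
G (Bob): min(15, 11, 15, 7) = 7
Root (Alice): max(9, 7, 10) = 10

10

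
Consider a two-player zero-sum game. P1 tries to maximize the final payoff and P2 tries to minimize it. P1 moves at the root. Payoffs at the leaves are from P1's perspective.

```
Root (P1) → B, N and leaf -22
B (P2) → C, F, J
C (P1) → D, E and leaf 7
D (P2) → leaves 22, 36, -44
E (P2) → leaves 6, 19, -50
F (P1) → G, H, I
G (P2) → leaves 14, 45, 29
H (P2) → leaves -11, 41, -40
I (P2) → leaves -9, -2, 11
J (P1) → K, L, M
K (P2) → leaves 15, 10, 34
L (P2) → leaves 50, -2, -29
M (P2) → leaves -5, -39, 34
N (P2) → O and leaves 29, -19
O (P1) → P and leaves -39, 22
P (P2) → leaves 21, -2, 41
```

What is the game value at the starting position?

7

D (P2): min(22, 36, -44) = -44
E (P2): min(6, 19, -50) = -50
C (P1): max(-44, -50, 7) = 7
G (P2): min(14, 45, 29) = 14
H (P2): min(-11, 41, -40) = -40
I (P2): min(-9, -2, 11) = -9
F (P1): max(14, -40, -9) = 14
K (P2): min(15, 10, 34) = 10
L (P2): min(50, -2, -29) = -29
M (P2): min(-5, -39, 34) = -39
J (P1): max(10, -29, -39) = 10
B (P2): min(7, 14, 10) = 7
P (P2): min(21, -2, 41) = -2
O (P1): max(-2, -39, 22) = 22
N (P2): min(22, 29, -19) = -19
Root (P1): max(7, -19, -22) = 7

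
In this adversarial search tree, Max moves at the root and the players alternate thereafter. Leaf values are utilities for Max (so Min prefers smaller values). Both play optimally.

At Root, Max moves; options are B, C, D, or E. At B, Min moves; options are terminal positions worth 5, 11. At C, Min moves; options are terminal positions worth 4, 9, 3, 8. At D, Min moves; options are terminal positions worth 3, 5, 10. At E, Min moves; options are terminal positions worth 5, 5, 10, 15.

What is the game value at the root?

5

B (Min): min(5, 11) = 5
C (Min): min(4, 9, 3, 8) = 3
D (Min): min(3, 5, 10) = 3
E (Min): min(5, 5, 10, 15) = 5
Root (Max): max(5, 3, 3, 5) = 5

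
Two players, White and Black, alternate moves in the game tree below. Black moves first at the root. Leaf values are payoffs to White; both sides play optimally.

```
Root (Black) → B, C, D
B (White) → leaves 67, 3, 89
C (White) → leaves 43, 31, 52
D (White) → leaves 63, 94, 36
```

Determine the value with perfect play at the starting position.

52

B (White): max(67, 3, 89) = 89
C (White): max(43, 31, 52) = 52
D (White): max(63, 94, 36) = 94
Root (Black): min(89, 52, 94) = 52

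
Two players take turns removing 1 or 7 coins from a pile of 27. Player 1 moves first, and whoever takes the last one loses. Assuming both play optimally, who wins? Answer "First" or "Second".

Second

W/L table (W = player to move can force a win):
i:   0  1  2  3  4  5  6  7  8  9 10 11 12 13 14 15 16 17 18 19 20 21 22 23 24 25 26 27
     W  L  W  L  W  L  W  L  W  L  W  L  W  L  W  L  W  L  W  L  W  L  W  L  W  L  W  L
Position 27 is L, so the second player wins.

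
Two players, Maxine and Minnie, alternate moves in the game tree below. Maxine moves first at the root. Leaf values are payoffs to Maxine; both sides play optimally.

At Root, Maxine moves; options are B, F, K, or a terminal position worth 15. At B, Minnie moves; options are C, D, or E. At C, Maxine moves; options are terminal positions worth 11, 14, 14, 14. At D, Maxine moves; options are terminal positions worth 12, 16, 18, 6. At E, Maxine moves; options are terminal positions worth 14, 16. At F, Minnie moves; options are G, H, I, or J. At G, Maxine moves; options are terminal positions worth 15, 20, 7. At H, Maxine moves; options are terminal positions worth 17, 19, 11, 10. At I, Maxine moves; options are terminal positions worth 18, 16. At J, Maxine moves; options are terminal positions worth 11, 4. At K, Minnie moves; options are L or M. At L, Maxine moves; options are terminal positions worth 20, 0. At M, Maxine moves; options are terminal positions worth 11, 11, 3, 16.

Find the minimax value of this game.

16

C (Maxine): max(11, 14, 14, 14) = 14
D (Maxine): max(12, 16, 18, 6) = 18
E (Maxine): max(14, 16) = 16
B (Minnie): min(14, 18, 16) = 14
G (Maxine): max(15, 20, 7) = 20
H (Maxine): max(17, 19, 11, 10) = 19
I (Maxine): max(18, 16) = 18
J (Maxine): max(11, 4) = 11
F (Minnie): min(20, 19, 18, 11) = 11
L (Maxine): max(20, 0) = 20
M (Maxine): max(11, 11, 3, 16) = 16
K (Minnie): min(20, 16) = 16
Root (Maxine): max(14, 11, 16, 15) = 16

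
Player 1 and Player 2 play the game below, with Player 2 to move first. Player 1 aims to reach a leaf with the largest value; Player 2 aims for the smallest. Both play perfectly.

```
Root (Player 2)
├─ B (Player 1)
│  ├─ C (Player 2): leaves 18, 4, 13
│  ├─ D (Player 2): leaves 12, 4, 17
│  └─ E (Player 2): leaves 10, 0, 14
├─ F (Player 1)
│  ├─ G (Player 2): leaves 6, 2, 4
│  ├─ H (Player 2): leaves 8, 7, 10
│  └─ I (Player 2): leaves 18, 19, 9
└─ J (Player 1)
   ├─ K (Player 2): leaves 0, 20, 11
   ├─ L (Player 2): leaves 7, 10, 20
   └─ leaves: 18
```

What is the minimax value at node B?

C: min(18, 4, 13) = 4
D: min(12, 4, 17) = 4
E: min(10, 0, 14) = 0
B: max(4, 4, 0) = 4

4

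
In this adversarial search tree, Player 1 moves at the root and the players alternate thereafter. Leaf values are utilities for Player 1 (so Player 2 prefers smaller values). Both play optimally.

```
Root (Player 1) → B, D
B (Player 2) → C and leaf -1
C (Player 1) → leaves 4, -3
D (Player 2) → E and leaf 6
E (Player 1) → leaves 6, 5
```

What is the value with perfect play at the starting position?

6

C (Player 1): max(4, -3) = 4
B (Player 2): min(4, -1) = -1
E (Player 1): max(6, 5) = 6
D (Player 2): min(6, 6) = 6
Root (Player 1): max(-1, 6) = 6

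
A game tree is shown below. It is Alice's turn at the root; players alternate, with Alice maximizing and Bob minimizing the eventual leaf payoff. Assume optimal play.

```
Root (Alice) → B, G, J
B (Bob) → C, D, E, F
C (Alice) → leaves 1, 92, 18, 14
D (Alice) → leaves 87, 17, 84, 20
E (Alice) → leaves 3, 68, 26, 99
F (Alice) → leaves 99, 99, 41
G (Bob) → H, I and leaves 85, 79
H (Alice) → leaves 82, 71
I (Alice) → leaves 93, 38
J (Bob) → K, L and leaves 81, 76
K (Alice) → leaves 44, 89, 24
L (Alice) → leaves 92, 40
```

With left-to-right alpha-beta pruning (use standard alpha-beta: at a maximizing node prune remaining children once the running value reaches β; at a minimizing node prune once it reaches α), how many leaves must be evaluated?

20

C [α=-∞,β=+∞]: v=92
D [α=-∞,β=92]: v=87
E [α=-∞,β=87]: v=99
F [α=-∞,β=87]: v=99 after child 1 ≥ β → β-cutoff, skip 2
B [α=-∞,β=+∞]: v=87
H [α=87,β=+∞]: v=82
G [α=87,β=+∞]: v=82 after child 1 ≤ α → α-cutoff, skip 3
K [α=87,β=+∞]: v=89
L [α=87,β=89]: v=92 after child 1 ≥ β → β-cutoff, skip 1
J [α=87,β=+∞]: v=81 after child 3 ≤ α → α-cutoff, skip 1
Root [α=-∞,β=+∞]: v=87
Leaves evaluated: 20 of 28.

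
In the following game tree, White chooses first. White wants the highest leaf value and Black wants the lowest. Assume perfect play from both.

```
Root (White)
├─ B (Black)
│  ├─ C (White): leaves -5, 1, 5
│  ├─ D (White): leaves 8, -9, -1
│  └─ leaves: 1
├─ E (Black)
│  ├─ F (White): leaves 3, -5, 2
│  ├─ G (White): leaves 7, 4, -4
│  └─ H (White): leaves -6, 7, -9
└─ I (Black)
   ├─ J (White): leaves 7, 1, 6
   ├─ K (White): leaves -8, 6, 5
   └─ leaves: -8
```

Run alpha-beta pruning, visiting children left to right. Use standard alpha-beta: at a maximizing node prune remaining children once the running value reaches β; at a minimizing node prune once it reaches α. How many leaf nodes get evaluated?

C [α=-∞,β=+∞]: v=5
D [α=-∞,β=5]: v=8 after child 1 ≥ β → β-cutoff, skip 2
B [α=-∞,β=+∞]: v=1
F [α=1,β=+∞]: v=3
G [α=1,β=3]: v=7 after child 1 ≥ β → β-cutoff, skip 2
H [α=1,β=3]: v=7 after child 2 ≥ β → β-cutoff, skip 1
E [α=1,β=+∞]: v=3
J [α=3,β=+∞]: v=7
K [α=3,β=7]: v=6
I [α=3,β=+∞]: v=-8
Root [α=-∞,β=+∞]: v=3
Leaves evaluated: 18 of 23.

18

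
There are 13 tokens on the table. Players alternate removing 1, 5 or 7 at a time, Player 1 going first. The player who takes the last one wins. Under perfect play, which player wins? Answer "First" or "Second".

First

Compute winning (W) and losing (L) positions by backward induction:
i:   0  1  2  3  4  5  6  7  8  9 10 11 12 13
     L  W  L  W  L  W  L  W  L  W  L  W  L  W
Position 13 is W, so the first player wins.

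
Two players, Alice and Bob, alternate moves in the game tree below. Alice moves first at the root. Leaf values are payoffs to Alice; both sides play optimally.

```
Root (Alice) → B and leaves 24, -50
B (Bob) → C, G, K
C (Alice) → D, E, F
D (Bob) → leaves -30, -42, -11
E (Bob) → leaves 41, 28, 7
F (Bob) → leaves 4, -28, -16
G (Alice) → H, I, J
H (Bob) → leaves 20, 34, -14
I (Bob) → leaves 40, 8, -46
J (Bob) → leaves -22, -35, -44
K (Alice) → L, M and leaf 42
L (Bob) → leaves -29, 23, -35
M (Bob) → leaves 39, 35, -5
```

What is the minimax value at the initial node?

D (Bob): min(-30, -42, -11) = -42
E (Bob): min(41, 28, 7) = 7
F (Bob): min(4, -28, -16) = -28
C (Alice): max(-42, 7, -28) = 7
H (Bob): min(20, 34, -14) = -14
I (Bob): min(40, 8, -46) = -46
J (Bob): min(-22, -35, -44) = -44
G (Alice): max(-14, -46, -44) = -14
L (Bob): min(-29, 23, -35) = -35
M (Bob): min(39, 35, -5) = -5
K (Alice): max(-35, -5, 42) = 42
B (Bob): min(7, -14, 42) = -14
Root (Alice): max(-14, 24, -50) = 24

24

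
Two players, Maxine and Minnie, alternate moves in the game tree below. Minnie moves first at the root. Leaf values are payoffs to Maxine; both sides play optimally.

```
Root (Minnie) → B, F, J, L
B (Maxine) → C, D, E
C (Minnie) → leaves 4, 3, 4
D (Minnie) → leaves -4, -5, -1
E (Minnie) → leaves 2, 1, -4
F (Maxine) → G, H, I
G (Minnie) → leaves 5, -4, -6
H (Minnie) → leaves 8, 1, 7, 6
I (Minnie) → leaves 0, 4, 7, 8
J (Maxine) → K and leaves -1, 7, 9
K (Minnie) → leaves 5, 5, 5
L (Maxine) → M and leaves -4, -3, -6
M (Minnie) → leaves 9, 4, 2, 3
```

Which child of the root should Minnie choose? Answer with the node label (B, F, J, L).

F

C (Minnie): min(4, 3, 4) = 3
D (Minnie): min(-4, -5, -1) = -5
E (Minnie): min(2, 1, -4) = -4
B (Maxine): max(3, -5, -4) = 3
G (Minnie): min(5, -4, -6) = -6
H (Minnie): min(8, 1, 7, 6) = 1
I (Minnie): min(0, 4, 7, 8) = 0
F (Maxine): max(-6, 1, 0) = 1
K (Minnie): min(5, 5, 5) = 5
J (Maxine): max(5, -1, 7, 9) = 9
M (Minnie): min(9, 4, 2, 3) = 2
L (Maxine): max(2, -4, -3, -6) = 2
Root (Minnie): min(3, 1, 9, 2) = 1
Minnie picks the child with the lowest value: F (value 1).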